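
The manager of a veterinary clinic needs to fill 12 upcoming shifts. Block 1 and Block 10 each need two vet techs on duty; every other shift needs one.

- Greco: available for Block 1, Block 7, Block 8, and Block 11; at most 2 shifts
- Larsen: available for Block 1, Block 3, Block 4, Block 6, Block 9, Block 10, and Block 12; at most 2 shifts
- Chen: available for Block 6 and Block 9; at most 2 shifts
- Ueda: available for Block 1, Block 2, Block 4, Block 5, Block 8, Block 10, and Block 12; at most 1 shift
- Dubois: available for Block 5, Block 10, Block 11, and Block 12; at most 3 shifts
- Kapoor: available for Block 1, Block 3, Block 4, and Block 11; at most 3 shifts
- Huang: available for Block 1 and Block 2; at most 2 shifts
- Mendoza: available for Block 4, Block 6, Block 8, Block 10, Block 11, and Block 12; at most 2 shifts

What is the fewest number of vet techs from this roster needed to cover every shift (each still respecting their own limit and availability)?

6

14 slots to fill and no one can take more than 3, so at least ⌈14/3⌉ = 5 vet techs are needed.
Any 5 vet techs together have capacity at most 3+3+2+2+2 = 12 < 14 slots, so 5 can never suffice.
Greco, Larsen, Chen, Dubois, Kapoor, and Huang alone can cover everything: Block 1→Kapoor+Huang, Block 2→Huang, Block 3→Larsen, Block 4→Kapoor, Block 5→Dubois, Block 6→Chen, Block 7→Greco, Block 8→Greco, Block 9→Chen, Block 10→Larsen+Dubois, Block 11→Kapoor, Block 12→Dubois.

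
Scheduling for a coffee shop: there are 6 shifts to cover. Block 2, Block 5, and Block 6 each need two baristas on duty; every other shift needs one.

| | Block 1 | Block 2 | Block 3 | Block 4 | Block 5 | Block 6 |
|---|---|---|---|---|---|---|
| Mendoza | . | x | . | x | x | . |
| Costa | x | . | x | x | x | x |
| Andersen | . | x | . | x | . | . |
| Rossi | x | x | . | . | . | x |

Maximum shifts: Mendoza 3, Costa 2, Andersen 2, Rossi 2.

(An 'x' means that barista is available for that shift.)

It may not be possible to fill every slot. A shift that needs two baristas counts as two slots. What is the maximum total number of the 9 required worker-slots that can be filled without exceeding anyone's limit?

Total capacity across all baristas is 3+2+2+2 = 9, and 9 slots are needed, so at most 9 can be filled.
Shifts {Block 3, Block 5, Block 6} need 5 slots but only Mendoza, Costa, and Rossi are available for them, supplying at most 4 — so at least 1 slot must go unfilled.
An assignment achieving 8: Block 1→Rossi, Block 2→Mendoza+Andersen, Block 3→Costa, Block 4→Mendoza, Block 5→Mendoza+Costa, Block 6→Rossi.
Loads: Mendoza 3/3, Costa 2/2, Andersen 1/2, Rossi 2/2.

8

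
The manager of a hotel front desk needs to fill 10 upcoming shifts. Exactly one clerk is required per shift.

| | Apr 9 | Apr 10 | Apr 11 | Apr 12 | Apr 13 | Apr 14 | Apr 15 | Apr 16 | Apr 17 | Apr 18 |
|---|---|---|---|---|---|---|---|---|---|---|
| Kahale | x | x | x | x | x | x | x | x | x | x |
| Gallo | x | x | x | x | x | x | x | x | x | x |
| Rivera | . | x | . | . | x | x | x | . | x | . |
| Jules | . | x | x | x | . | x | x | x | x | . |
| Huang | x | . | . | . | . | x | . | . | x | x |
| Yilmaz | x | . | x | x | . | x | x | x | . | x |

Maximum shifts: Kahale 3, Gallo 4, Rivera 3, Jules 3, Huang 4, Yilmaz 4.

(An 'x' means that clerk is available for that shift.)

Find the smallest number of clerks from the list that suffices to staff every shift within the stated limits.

10 slots to fill and no one can take more than 4, so at least ⌈10/4⌉ = 3 clerks are needed.
Kahale, Gallo, and Rivera alone can cover everything: Apr 9→Kahale, Apr 10→Gallo, Apr 11→Kahale, Apr 12→Kahale, Apr 13→Gallo, Apr 14→Rivera, Apr 15→Rivera, Apr 16→Gallo, Apr 17→Rivera, Apr 18→Gallo.

3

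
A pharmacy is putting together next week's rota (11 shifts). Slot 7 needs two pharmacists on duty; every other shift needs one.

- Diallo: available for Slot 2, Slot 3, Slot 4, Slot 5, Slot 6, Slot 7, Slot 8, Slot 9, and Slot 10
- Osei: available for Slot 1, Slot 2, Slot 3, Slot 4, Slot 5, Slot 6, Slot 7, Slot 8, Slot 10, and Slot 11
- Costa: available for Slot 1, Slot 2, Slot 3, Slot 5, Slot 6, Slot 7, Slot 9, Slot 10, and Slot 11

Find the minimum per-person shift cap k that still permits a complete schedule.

With 3 pharmacists and 12 worker-slots to fill, someone must work at least ⌈12/3⌉ = 4 shifts, so k ≥ 4.
k = 4 works: Slot 1→Osei, Slot 2→Diallo, Slot 3→Osei, Slot 4→Diallo, Slot 5→Costa, Slot 6→Costa, Slot 7→Osei+Costa, Slot 8→Diallo, Slot 9→Diallo, Slot 10→Costa, Slot 11→Osei.
Loads: Diallo 4, Osei 4, Costa 4 — all ≤ 4.

4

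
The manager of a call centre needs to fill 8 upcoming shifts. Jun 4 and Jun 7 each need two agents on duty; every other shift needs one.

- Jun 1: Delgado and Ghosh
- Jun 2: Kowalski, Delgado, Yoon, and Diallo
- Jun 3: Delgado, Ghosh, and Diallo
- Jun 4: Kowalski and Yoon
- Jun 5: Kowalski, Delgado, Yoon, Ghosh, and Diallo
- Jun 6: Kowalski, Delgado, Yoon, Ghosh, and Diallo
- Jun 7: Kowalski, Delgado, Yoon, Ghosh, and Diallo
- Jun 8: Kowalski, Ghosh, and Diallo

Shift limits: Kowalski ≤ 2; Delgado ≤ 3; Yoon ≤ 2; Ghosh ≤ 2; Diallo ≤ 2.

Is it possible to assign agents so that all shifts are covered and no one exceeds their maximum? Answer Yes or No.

Yes

Jun 4 can only be covered by Kowalski and Yoon, so that assignment is forced.
One valid schedule: Jun 1→Delgado, Jun 2→Delgado, Jun 3→Delgado, Jun 4→Kowalski+Yoon, Jun 5→Yoon, Jun 6→Ghosh, Jun 7→Ghosh+Diallo, Jun 8→Kowalski.
Loads: Kowalski 2/2, Delgado 3/3, Yoon 2/2, Ghosh 2/2, Diallo 1/2 — all within limits.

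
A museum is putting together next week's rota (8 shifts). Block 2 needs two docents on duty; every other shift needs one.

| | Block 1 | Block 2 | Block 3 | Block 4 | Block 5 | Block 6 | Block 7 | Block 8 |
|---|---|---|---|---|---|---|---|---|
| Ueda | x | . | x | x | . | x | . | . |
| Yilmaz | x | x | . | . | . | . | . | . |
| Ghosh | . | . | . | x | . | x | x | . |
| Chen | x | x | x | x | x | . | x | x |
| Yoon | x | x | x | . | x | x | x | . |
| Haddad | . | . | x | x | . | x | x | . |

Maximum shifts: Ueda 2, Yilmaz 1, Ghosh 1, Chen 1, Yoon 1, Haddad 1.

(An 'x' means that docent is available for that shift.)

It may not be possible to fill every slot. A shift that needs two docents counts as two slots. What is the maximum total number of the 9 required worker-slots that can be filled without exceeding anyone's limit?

Total capacity across all docents is 2+1+1+1+1+1 = 7, and 9 slots are needed, so at most 7 can be filled.
An assignment achieving 7: Block 1→Ueda, Block 2→Yilmaz, Block 3→Ueda, Block 4→Ghosh, Block 5→Yoon, Block 6→Haddad, Block 8→Chen.
Loads: Ueda 2/2, Yilmaz 1/1, Ghosh 1/1, Chen 1/1, Yoon 1/1, Haddad 1/1.

7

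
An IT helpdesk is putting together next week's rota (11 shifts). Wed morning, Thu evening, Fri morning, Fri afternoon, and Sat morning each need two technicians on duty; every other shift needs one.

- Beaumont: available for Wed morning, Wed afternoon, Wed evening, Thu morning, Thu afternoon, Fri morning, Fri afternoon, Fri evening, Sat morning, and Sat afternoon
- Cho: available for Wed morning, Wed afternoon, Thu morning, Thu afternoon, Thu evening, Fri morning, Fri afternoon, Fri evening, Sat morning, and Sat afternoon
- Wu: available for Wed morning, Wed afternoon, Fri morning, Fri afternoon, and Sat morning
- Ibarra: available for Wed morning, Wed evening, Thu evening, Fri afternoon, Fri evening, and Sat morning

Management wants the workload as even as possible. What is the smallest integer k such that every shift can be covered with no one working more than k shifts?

4

With 4 technicians and 16 worker-slots to fill, someone must work at least ⌈16/4⌉ = 4 shifts, so k ≥ 4.
k = 4 works: Wed morning→Wu+Ibarra, Wed afternoon→Cho, Wed evening→Beaumont, Thu morning→Beaumont, Thu afternoon→Beaumont, Thu evening→Cho+Ibarra, Fri morning→Cho+Wu, Fri afternoon→Wu+Ibarra, Fri evening→Cho, Sat morning→Wu+Ibarra, Sat afternoon→Beaumont.
Loads: Beaumont 4, Cho 4, Wu 4, Ibarra 4 — all ≤ 4.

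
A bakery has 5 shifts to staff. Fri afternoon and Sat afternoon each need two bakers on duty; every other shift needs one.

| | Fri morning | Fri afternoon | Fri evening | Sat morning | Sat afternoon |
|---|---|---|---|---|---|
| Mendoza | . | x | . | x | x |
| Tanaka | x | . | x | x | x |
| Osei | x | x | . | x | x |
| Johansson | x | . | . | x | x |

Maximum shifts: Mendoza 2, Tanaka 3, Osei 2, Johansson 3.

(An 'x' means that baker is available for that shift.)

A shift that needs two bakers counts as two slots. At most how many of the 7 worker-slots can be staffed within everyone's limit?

7

Total capacity across all bakers is 2+3+2+3 = 10, and 7 slots are needed, so at most 7 can be filled.
An assignment achieving 7: Fri morning→Tanaka, Fri afternoon→Mendoza+Osei, Fri evening→Tanaka, Sat morning→Mendoza, Sat afternoon→Tanaka+Osei.
Loads: Mendoza 2/2, Tanaka 3/3, Osei 2/2, Johansson 0/3.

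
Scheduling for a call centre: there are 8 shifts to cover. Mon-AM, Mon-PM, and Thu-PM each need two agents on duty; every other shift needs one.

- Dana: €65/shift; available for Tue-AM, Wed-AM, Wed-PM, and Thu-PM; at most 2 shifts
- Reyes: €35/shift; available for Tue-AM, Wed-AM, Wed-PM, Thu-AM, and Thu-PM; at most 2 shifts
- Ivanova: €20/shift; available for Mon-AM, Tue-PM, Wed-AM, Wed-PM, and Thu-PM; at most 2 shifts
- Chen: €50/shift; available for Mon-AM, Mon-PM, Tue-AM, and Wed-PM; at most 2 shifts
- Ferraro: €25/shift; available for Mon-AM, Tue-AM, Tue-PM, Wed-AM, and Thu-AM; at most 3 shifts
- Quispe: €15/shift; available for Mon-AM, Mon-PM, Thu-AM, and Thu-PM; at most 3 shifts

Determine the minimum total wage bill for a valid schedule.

€280

Mon-PM can only be covered by Chen and Quispe, so that assignment is forced.
Picking the cheapest available agent for each shift independently would cost €235, but that ignores the shift limits.
An optimal schedule: Mon-AM→Quispe+Ferraro, Mon-PM→Quispe+Chen, Tue-AM→Ferraro, Tue-PM→Ivanova, Wed-AM→Ferraro, Wed-PM→Reyes, Thu-AM→Quispe, Thu-PM→Ivanova+Reyes.
Total: 15 + 25 + 15 + 50 + 25 + 20 + 25 + 35 + 15 + 20 + 35 = €280.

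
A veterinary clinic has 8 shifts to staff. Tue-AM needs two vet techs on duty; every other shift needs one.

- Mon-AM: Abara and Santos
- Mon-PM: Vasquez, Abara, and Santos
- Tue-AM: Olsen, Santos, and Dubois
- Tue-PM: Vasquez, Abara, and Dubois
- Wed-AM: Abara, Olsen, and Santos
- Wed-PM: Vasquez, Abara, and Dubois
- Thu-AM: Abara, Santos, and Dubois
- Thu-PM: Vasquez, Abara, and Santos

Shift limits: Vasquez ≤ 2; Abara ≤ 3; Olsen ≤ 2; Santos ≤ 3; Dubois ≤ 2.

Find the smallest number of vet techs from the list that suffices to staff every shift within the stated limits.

9 slots to fill and no one can take more than 3, so at least ⌈9/3⌉ = 3 vet techs are needed.
Any 3 vet techs together have capacity at most 3+3+2 = 8 < 9 slots, so 3 can never suffice.
Vasquez, Abara, Olsen, and Santos alone can cover everything: Mon-AM→Abara, Mon-PM→Abara, Tue-AM→Olsen+Santos, Tue-PM→Vasquez, Wed-AM→Olsen, Wed-PM→Vasquez, Thu-AM→Abara, Thu-PM→Santos.

4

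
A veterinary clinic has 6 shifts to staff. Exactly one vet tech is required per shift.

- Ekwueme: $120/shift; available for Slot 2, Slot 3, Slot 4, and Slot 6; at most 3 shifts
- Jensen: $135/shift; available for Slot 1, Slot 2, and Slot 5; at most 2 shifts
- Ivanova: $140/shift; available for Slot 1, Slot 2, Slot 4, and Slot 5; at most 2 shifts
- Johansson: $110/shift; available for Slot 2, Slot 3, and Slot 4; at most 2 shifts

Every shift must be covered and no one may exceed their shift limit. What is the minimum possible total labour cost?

$730

Slot 6 can only be covered by Ekwueme, so that assignment is forced.
Picking the cheapest available vet tech for each shift independently would cost $720, but that ignores the shift limits.
An optimal schedule: Slot 1→Jensen, Slot 2→Ekwueme, Slot 3→Johansson, Slot 4→Johansson, Slot 5→Jensen, Slot 6→Ekwueme.
Total: 135 + 120 + 110 + 110 + 135 + 120 = $730.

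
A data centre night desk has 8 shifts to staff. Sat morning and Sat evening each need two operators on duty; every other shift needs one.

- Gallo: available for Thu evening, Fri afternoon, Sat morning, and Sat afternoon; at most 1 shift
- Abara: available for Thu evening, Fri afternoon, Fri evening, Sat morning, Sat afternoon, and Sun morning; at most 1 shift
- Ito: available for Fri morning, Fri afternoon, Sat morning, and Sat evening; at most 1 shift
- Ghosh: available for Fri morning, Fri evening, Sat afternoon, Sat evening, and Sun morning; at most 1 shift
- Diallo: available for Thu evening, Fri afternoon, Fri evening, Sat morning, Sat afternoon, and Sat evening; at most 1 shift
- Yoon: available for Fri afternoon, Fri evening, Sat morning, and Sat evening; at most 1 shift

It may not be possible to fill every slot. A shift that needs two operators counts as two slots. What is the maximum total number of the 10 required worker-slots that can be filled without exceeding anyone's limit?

6

Total capacity across all operators is 1+1+1+1+1+1 = 6, and 10 slots are needed, so at most 6 can be filled.
An assignment achieving 6: Thu evening→Gallo, Fri morning→Ito, Fri evening→Ghosh, Sat afternoon→Diallo, Sat evening→Yoon, Sun morning→Abara.
Loads: Gallo 1/1, Abara 1/1, Ito 1/1, Ghosh 1/1, Diallo 1/1, Yoon 1/1.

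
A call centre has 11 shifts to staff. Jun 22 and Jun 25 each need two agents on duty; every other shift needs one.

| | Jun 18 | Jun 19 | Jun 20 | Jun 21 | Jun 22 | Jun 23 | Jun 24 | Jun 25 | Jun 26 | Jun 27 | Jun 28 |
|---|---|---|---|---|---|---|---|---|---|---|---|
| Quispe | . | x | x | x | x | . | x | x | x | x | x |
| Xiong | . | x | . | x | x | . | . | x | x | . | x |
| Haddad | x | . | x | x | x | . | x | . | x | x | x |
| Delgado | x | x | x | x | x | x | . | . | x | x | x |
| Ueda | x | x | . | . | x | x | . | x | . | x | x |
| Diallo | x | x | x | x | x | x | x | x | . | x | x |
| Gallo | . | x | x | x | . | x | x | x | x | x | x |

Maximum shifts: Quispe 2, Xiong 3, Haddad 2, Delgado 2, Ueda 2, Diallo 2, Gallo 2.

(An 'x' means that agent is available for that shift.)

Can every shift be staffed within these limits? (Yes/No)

One valid schedule: Jun 18→Haddad, Jun 19→Xiong, Jun 20→Quispe, Jun 21→Xiong, Jun 22→Ueda+Diallo, Jun 23→Delgado, Jun 24→Quispe, Jun 25→Ueda+Diallo, Jun 26→Xiong, Jun 27→Haddad, Jun 28→Delgado.
Loads: Quispe 2/2, Xiong 3/3, Haddad 2/2, Delgado 2/2, Ueda 2/2, Diallo 2/2, Gallo 0/2 — all within limits.

Yes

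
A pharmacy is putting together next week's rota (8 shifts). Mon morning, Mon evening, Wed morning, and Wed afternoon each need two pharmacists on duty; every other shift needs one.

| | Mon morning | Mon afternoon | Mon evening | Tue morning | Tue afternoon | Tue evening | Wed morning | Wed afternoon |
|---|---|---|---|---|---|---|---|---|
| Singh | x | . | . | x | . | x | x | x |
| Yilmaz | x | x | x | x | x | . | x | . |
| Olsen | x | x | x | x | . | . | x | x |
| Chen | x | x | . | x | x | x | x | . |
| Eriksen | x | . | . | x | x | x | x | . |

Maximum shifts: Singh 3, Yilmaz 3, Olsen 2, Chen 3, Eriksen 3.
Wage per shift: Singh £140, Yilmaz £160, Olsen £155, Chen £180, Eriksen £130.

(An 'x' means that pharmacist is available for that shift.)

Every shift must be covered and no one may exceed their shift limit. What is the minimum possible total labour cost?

£1780

Mon evening can only be covered by Yilmaz and Olsen, so that assignment is forced.
Wed afternoon can only be covered by Singh and Olsen, so that assignment is forced.
Picking the cheapest available pharmacist for each shift independently would cost £1695, but that ignores the shift limits.
An optimal schedule: Mon morning→Singh+Yilmaz, Mon afternoon→Yilmaz, Mon evening→Olsen+Yilmaz, Tue morning→Eriksen, Tue afternoon→Eriksen, Tue evening→Eriksen, Wed morning→Singh+Chen, Wed afternoon→Singh+Olsen.
Total: 140 + 160 + 160 + 155 + 160 + 130 + 130 + 130 + 140 + 180 + 140 + 155 = £1780.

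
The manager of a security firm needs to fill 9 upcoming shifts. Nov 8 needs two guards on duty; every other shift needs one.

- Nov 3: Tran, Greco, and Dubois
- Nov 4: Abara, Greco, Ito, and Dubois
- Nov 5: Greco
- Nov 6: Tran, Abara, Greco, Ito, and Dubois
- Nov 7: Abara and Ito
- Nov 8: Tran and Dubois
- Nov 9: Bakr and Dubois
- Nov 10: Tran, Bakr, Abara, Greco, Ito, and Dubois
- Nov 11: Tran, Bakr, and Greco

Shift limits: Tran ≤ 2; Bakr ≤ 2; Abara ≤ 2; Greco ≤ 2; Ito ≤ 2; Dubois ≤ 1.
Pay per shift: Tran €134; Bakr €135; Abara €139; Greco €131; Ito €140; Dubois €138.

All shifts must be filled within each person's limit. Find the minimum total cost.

Nov 5 can only be covered by Greco, so that assignment is forced.
Nov 8 can only be covered by Tran and Dubois, so that assignment is forced.
Picking the cheapest available guard for each shift independently would cost €1332, but that ignores the shift limits.
An optimal schedule: Nov 3→Tran, Nov 4→Abara, Nov 5→Greco, Nov 6→Greco, Nov 7→Abara, Nov 8→Tran+Dubois, Nov 9→Bakr, Nov 10→Ito, Nov 11→Bakr.
Total: 134 + 139 + 131 + 131 + 139 + 134 + 138 + 135 + 140 + 135 = €1356.

€1356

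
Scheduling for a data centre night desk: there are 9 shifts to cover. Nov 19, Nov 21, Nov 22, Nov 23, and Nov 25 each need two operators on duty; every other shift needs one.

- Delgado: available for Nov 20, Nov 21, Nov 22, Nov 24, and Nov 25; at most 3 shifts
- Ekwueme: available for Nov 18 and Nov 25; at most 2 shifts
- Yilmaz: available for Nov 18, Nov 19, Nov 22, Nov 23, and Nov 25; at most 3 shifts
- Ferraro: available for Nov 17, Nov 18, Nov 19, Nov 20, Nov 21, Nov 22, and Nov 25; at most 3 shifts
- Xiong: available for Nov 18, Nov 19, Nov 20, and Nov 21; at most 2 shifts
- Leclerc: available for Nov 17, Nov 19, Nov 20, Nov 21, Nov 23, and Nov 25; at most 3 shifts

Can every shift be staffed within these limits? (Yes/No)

Yes

Nov 23 can only be covered by Yilmaz and Leclerc, so that assignment is forced.
Nov 24 can only be covered by Delgado, so that assignment is forced.
One valid schedule: Nov 17→Ferraro, Nov 18→Ekwueme, Nov 19→Yilmaz+Ferraro, Nov 20→Delgado, Nov 21→Ferraro+Xiong, Nov 22→Delgado+Yilmaz, Nov 23→Yilmaz+Leclerc, Nov 24→Delgado, Nov 25→Ekwueme+Leclerc.
Loads: Delgado 3/3, Ekwueme 2/2, Yilmaz 3/3, Ferraro 3/3, Xiong 1/2, Leclerc 2/3 — all within limits.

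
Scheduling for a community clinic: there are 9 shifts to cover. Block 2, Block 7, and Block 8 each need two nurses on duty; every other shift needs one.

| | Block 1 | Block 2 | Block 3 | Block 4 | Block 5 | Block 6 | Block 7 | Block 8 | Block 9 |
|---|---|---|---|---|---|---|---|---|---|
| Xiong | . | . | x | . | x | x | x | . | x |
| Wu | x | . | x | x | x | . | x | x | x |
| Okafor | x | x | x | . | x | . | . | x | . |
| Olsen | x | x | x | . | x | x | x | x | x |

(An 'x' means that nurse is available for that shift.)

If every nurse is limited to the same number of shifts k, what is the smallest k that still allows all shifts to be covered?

3

With 4 nurses and 12 worker-slots to fill, someone must work at least ⌈12/4⌉ = 3 shifts, so k ≥ 3.
k = 3 works: Block 1→Wu, Block 2→Okafor+Olsen, Block 3→Okafor, Block 4→Wu, Block 5→Olsen, Block 6→Xiong, Block 7→Xiong+Wu, Block 8→Okafor+Olsen, Block 9→Xiong.
Loads: Xiong 3, Wu 3, Okafor 3, Olsen 3 — all ≤ 3.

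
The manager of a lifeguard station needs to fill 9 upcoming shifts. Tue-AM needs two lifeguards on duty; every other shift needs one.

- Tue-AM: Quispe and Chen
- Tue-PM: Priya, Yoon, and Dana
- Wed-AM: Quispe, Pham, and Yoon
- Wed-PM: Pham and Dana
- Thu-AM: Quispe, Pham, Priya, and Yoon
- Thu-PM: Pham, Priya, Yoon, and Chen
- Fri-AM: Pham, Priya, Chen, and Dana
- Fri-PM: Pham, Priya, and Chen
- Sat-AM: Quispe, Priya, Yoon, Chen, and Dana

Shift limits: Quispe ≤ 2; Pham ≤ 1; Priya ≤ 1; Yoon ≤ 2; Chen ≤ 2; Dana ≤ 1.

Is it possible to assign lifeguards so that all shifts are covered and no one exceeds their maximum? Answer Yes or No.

No

Total capacity is 2+1+1+2+2+1 = 9 but 10 worker-slots are needed — infeasible.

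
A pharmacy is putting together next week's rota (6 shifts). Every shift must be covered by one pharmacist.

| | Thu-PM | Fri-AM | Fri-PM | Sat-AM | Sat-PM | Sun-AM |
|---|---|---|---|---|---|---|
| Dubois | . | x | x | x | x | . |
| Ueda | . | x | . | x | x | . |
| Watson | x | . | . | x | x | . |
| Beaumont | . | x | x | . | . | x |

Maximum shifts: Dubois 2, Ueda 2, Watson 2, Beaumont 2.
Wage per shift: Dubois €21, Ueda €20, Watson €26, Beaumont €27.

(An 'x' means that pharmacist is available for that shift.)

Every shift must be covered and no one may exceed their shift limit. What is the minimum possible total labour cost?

€135

Thu-PM can only be covered by Watson, so that assignment is forced.
Sun-AM can only be covered by Beaumont, so that assignment is forced.
Picking the cheapest available pharmacist for each shift independently would cost €134, but that ignores the shift limits.
An optimal schedule: Thu-PM→Watson, Fri-AM→Dubois, Fri-PM→Dubois, Sat-AM→Ueda, Sat-PM→Ueda, Sun-AM→Beaumont.
Total: 26 + 21 + 21 + 20 + 20 + 27 = €135.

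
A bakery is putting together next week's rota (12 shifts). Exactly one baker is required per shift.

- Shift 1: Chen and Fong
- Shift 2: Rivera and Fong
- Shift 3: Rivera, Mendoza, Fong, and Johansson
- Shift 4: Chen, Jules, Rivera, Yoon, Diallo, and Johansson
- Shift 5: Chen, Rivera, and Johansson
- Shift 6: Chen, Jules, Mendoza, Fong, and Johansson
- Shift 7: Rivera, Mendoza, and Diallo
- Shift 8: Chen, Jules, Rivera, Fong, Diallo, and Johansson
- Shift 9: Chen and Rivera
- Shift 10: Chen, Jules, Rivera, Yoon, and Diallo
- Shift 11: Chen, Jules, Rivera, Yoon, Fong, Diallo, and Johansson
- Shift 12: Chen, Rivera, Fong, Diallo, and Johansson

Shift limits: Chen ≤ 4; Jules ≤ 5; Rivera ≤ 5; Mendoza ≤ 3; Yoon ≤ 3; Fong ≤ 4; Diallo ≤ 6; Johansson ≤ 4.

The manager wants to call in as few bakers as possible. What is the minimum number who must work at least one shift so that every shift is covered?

3

12 slots to fill and no one can take more than 6, so at least ⌈12/6⌉ = 2 bakers are needed.
Any 2 bakers together have capacity at most 6+5 = 11 < 12 slots, so 2 can never suffice.
Chen, Jules, and Rivera alone can cover everything: Shift 1→Chen, Shift 2→Rivera, Shift 3→Rivera, Shift 4→Jules, Shift 5→Chen, Shift 6→Chen, Shift 7→Rivera, Shift 8→Jules, Shift 9→Chen, Shift 10→Jules, Shift 11→Jules, Shift 12→Rivera.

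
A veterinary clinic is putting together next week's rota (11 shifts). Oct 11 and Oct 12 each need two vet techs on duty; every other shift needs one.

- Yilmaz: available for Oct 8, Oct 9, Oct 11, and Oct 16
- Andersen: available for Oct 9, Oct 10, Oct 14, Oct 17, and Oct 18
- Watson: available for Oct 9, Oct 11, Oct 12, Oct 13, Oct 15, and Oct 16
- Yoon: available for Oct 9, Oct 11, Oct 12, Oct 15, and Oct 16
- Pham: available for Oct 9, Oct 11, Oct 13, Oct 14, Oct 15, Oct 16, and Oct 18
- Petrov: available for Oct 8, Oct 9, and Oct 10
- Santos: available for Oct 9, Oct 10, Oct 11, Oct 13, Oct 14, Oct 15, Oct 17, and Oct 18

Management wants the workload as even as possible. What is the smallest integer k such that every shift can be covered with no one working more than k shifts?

2

With 7 vet techs and 13 worker-slots to fill, someone must work at least ⌈13/7⌉ = 2 shifts, so k ≥ 2.
k = 2 works: Oct 8→Yilmaz, Oct 9→Petrov, Oct 10→Andersen, Oct 11→Yoon+Santos, Oct 12→Watson+Yoon, Oct 13→Watson, Oct 14→Pham, Oct 15→Santos, Oct 16→Yilmaz, Oct 17→Andersen, Oct 18→Pham.
Loads: Yilmaz 2, Andersen 2, Watson 2, Yoon 2, Pham 2, Petrov 1, Santos 2 — all ≤ 2.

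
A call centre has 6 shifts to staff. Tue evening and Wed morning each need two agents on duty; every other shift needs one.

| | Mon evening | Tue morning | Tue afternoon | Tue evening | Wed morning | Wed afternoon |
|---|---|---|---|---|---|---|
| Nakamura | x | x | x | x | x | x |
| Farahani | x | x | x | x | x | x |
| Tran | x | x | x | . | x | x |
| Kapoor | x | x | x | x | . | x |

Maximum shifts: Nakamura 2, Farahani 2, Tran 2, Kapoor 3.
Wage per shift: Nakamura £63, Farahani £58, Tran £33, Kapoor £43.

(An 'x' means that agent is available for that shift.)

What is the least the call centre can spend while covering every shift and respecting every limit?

£374

Picking the cheapest available agent for each shift independently would cost £324, but that ignores the shift limits.
An optimal schedule: Mon evening→Tran, Tue morning→Kapoor, Tue afternoon→Kapoor, Tue evening→Kapoor+Farahani, Wed morning→Tran+Farahani, Wed afternoon→Nakamura.
Total: 33 + 43 + 43 + 43 + 58 + 33 + 58 + 63 = £374.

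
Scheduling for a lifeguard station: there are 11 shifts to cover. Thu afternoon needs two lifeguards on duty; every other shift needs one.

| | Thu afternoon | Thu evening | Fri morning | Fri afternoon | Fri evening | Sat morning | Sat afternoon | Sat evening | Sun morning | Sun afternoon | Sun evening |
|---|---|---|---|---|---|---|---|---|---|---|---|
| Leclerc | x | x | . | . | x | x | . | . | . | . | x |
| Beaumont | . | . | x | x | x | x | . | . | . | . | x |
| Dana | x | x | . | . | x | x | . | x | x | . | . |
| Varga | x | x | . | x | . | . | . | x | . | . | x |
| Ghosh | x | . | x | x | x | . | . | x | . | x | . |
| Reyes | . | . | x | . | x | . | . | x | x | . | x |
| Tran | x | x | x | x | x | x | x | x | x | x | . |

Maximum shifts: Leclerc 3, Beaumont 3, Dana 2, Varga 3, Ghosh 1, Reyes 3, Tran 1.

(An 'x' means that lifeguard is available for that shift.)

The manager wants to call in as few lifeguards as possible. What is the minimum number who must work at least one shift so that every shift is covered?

12 slots to fill and no one can take more than 3, so at least ⌈12/3⌉ = 4 lifeguards are needed.
No set of 5 lifeguards can cover every shift (each such set leaves at least one shift with no one available or exceeds a cap).
Leclerc, Beaumont, Dana, Varga, Ghosh, and Tran alone can cover everything: Thu afternoon→Dana+Varga, Thu evening→Leclerc, Fri morning→Beaumont, Fri afternoon→Beaumont, Fri evening→Beaumont, Sat morning→Leclerc, Sat afternoon→Tran, Sat evening→Varga, Sun morning→Dana, Sun afternoon→Ghosh, Sun evening→Leclerc.

6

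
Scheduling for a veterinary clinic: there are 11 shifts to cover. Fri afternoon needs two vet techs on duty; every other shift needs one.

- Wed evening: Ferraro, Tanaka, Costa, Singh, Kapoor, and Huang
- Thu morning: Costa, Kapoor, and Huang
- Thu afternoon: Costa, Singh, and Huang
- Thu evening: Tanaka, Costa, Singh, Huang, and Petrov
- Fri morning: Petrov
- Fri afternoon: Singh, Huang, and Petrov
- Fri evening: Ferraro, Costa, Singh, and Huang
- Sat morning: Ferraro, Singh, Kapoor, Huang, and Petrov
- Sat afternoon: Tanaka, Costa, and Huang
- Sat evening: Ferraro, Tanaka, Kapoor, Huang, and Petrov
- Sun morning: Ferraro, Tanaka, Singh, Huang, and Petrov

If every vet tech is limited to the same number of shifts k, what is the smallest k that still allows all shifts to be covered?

With 7 vet techs and 12 worker-slots to fill, someone must work at least ⌈12/7⌉ = 2 shifts, so k ≥ 2.
k = 2 works: Wed evening→Kapoor, Thu morning→Costa, Thu afternoon→Costa, Thu evening→Tanaka, Fri morning→Petrov, Fri afternoon→Singh+Huang, Fri evening→Ferraro, Sat morning→Ferraro, Sat afternoon→Tanaka, Sat evening→Kapoor, Sun morning→Singh.
Loads: Ferraro 2, Tanaka 2, Costa 2, Singh 2, Kapoor 2, Huang 1, Petrov 1 — all ≤ 2.

2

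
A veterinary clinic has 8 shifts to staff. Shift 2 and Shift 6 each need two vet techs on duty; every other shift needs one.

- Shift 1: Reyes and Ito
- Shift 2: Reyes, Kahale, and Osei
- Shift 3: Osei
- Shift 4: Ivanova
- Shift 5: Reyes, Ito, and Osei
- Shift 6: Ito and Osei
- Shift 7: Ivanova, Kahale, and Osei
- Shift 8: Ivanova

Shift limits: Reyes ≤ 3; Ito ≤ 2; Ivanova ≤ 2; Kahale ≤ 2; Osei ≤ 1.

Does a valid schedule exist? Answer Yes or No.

Total capacity is 10 and 10 slots are needed, so capacity alone doesn't rule it out.
Shifts {Shift 3, Shift 6} need 3 worker-slots in total, but the vet techs available for any of those shifts (Ito and Osei) can supply at most 2 among them. So no valid schedule exists.

No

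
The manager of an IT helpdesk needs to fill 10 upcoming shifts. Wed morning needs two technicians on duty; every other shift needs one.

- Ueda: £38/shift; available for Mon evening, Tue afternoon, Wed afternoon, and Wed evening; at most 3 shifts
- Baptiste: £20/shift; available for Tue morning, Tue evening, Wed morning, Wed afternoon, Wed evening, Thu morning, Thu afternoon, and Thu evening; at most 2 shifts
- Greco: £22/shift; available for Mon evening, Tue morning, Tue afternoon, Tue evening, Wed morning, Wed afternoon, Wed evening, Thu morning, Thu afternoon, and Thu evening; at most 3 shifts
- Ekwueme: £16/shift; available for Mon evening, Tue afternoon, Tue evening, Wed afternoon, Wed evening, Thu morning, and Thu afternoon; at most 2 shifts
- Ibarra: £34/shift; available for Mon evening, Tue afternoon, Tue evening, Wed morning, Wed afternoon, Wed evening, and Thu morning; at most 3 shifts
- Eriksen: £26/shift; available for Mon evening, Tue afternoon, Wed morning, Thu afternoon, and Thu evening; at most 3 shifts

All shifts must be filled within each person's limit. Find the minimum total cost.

£250

Picking the cheapest available technician for each shift independently would cost £194, but that ignores the shift limits.
An optimal schedule: Mon evening→Eriksen, Tue morning→Baptiste, Tue afternoon→Eriksen, Tue evening→Ekwueme, Wed morning→Eriksen+Ibarra, Wed afternoon→Greco, Wed evening→Greco, Thu morning→Ekwueme, Thu afternoon→Greco, Thu evening→Baptiste.
Total: 26 + 20 + 26 + 16 + 26 + 34 + 22 + 22 + 16 + 22 + 20 = £250.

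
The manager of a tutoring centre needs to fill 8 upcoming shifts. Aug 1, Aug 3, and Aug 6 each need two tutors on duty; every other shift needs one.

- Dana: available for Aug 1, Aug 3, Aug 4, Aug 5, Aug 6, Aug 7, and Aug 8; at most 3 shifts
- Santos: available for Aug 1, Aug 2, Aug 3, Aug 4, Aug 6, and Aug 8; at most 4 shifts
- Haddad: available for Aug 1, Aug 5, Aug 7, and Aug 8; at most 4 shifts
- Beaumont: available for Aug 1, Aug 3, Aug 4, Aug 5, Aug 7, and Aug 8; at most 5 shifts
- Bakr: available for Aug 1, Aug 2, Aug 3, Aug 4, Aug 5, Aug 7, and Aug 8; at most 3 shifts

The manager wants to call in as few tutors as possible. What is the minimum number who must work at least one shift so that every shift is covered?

3

11 slots to fill and no one can take more than 5, so at least ⌈11/5⌉ = 3 tutors are needed.
Dana, Santos, and Haddad alone can cover everything: Aug 1→Santos+Haddad, Aug 2→Santos, Aug 3→Dana+Santos, Aug 4→Dana, Aug 5→Haddad, Aug 6→Dana+Santos, Aug 7→Haddad, Aug 8→Haddad.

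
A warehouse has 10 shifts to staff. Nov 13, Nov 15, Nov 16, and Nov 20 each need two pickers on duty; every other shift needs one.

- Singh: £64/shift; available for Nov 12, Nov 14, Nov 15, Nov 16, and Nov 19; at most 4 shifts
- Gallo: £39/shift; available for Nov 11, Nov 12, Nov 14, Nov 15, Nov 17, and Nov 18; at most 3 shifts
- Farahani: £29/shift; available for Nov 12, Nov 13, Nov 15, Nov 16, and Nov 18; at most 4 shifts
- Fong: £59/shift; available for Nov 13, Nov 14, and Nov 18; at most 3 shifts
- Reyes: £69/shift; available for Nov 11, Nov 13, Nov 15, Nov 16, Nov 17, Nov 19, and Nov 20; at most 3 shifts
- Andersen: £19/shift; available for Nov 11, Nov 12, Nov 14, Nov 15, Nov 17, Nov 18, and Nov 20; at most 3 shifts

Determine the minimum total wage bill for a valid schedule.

£546

Nov 20 can only be covered by Reyes and Andersen, so that assignment is forced.
Picking the cheapest available picker for each shift independently would cost £476, but that ignores the shift limits.
An optimal schedule: Nov 11→Andersen, Nov 12→Farahani, Nov 13→Farahani+Fong, Nov 14→Gallo, Nov 15→Farahani+Gallo, Nov 16→Farahani+Singh, Nov 17→Andersen, Nov 18→Gallo, Nov 19→Singh, Nov 20→Andersen+Reyes.
Total: 19 + 29 + 29 + 59 + 39 + 29 + 39 + 29 + 64 + 19 + 39 + 64 + 19 + 69 = £546.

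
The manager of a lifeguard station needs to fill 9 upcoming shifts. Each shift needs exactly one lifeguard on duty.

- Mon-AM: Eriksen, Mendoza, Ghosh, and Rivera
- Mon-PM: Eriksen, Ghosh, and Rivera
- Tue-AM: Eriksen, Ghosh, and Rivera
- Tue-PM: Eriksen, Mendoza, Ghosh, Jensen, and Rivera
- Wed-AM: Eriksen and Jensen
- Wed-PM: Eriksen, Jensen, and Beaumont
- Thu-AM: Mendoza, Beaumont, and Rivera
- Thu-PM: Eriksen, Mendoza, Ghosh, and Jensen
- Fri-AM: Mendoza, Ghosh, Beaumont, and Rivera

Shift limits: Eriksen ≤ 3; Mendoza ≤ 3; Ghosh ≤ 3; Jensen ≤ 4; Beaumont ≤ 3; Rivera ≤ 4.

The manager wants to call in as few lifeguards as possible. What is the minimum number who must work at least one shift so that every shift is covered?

9 slots to fill and no one can take more than 4, so at least ⌈9/4⌉ = 3 lifeguards are needed.
Eriksen, Mendoza, and Ghosh alone can cover everything: Mon-AM→Mendoza, Mon-PM→Eriksen, Tue-AM→Ghosh, Tue-PM→Ghosh, Wed-AM→Eriksen, Wed-PM→Eriksen, Thu-AM→Mendoza, Thu-PM→Ghosh, Fri-AM→Mendoza.

3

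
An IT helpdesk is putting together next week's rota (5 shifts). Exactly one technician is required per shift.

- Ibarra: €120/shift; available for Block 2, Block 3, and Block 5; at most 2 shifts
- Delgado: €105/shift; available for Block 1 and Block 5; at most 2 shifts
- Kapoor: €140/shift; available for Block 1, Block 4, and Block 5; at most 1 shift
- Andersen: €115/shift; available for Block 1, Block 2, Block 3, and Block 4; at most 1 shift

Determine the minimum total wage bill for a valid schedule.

€565

Picking the cheapest available technician for each shift independently would cost €555, but that ignores the shift limits.
An optimal schedule: Block 1→Delgado, Block 2→Ibarra, Block 3→Ibarra, Block 4→Andersen, Block 5→Delgado.
Total: 105 + 120 + 120 + 115 + 105 = €565.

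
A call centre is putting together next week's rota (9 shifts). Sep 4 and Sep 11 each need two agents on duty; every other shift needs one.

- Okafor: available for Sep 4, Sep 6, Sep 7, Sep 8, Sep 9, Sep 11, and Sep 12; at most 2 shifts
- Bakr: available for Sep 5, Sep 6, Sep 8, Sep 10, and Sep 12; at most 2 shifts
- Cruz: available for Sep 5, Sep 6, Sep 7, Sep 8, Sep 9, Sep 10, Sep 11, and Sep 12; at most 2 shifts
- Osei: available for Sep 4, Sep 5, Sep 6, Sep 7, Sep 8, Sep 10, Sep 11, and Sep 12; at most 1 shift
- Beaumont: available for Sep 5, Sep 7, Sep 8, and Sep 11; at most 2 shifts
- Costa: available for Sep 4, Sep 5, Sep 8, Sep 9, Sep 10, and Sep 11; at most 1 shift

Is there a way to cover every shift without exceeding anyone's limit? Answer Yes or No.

No

Total capacity is 2+2+2+1+2+1 = 10 but 11 worker-slots are needed — infeasible.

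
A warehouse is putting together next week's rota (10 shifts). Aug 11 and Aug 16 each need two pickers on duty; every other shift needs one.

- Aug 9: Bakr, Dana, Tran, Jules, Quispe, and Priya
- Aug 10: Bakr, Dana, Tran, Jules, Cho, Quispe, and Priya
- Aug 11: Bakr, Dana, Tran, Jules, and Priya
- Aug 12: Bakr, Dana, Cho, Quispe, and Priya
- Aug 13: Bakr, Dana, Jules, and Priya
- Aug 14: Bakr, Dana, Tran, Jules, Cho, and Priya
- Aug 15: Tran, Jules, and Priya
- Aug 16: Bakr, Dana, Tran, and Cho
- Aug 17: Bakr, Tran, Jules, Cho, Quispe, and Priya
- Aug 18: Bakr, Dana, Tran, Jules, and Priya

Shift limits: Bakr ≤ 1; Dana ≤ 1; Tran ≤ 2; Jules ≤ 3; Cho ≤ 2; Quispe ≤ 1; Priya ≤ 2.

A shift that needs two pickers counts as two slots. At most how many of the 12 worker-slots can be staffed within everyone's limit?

12

Total capacity across all pickers is 1+1+2+3+2+1+2 = 12, and 12 slots are needed, so at most 12 can be filled.
An assignment achieving 12: Aug 9→Jules, Aug 10→Priya, Aug 11→Jules+Priya, Aug 12→Cho, Aug 13→Bakr, Aug 14→Cho, Aug 15→Tran, Aug 16→Dana+Tran, Aug 17→Quispe, Aug 18→Jules.
Loads: Bakr 1/1, Dana 1/1, Tran 2/2, Jules 3/3, Cho 2/2, Quispe 1/1, Priya 2/2.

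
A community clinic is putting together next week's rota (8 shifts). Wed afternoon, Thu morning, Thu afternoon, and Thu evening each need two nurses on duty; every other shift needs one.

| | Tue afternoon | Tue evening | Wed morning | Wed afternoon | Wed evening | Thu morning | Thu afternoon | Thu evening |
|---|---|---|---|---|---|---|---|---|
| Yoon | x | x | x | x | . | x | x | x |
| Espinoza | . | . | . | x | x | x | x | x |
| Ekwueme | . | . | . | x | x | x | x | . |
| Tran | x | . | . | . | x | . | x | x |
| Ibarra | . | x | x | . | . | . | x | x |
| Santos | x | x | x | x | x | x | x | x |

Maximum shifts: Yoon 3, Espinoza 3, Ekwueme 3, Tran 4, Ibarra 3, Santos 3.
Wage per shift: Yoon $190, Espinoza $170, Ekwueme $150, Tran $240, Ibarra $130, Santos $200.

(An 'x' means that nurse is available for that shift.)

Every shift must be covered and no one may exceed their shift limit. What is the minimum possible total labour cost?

Picking the cheapest available nurse for each shift independently would cost $1820, but that ignores the shift limits.
An optimal schedule: Tue afternoon→Yoon, Tue evening→Ibarra, Wed morning→Ibarra, Wed afternoon→Ekwueme+Espinoza, Wed evening→Ekwueme, Thu morning→Ekwueme+Espinoza, Thu afternoon→Espinoza+Yoon, Thu evening→Ibarra+Yoon.
Total: 190 + 130 + 130 + 150 + 170 + 150 + 150 + 170 + 170 + 190 + 130 + 190 = $1920.

$1920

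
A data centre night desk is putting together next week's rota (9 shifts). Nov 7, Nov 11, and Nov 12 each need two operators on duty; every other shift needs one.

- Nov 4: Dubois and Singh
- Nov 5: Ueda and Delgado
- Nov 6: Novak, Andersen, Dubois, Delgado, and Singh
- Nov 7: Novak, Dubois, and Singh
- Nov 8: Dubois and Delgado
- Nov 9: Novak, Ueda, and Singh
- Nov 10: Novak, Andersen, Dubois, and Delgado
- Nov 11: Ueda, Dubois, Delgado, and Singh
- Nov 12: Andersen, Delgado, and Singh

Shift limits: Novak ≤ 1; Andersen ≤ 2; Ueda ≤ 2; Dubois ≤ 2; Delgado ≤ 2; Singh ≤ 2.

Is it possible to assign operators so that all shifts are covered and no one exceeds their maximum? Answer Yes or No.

No

Total capacity is 1+2+2+2+2+2 = 11 but 12 worker-slots are needed — infeasible.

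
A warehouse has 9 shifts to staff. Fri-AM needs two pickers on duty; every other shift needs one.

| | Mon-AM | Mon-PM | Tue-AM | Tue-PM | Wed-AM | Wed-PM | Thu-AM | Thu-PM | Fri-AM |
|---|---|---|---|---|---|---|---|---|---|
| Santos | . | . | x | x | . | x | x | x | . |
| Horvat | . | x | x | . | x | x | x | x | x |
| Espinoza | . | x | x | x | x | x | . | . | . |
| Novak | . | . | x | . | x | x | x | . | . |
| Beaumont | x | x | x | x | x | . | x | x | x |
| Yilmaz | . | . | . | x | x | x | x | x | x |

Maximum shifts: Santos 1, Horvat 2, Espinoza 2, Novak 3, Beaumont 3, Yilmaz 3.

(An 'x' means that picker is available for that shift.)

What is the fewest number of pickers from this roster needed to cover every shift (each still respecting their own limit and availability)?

10 slots to fill and no one can take more than 3, so at least ⌈10/3⌉ = 4 pickers are needed.
Santos, Novak, Beaumont, and Yilmaz alone can cover everything: Mon-AM→Beaumont, Mon-PM→Beaumont, Tue-AM→Santos, Tue-PM→Yilmaz, Wed-AM→Novak, Wed-PM→Novak, Thu-AM→Novak, Thu-PM→Yilmaz, Fri-AM→Beaumont+Yilmaz.

4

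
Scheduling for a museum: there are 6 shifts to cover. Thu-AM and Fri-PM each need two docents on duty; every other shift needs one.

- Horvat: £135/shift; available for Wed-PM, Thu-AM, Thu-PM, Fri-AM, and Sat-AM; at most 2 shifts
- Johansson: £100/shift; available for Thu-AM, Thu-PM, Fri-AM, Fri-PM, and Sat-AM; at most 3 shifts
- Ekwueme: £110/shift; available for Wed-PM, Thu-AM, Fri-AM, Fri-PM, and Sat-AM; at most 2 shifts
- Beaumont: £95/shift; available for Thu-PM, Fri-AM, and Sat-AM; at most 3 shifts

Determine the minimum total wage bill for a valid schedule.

£840

Fri-PM can only be covered by Johansson and Ekwueme, so that assignment is forced.
Picking the cheapest available docent for each shift independently would cost £815, but that ignores the shift limits.
An optimal schedule: Wed-PM→Ekwueme, Thu-AM→Johansson+Horvat, Thu-PM→Beaumont, Fri-AM→Beaumont, Fri-PM→Johansson+Ekwueme, Sat-AM→Beaumont.
Total: 110 + 100 + 135 + 95 + 95 + 100 + 110 + 95 = £840.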